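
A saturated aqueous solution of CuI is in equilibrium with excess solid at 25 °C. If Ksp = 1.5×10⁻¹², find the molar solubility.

1.2×10⁻⁶ M

CuI(s) ⇌ Cu⁺(aq) + I⁻(aq)
Let s be the molar solubility. Then [Cu⁺] = s and [I⁻] = s.
Ksp = [Cu⁺][I⁻] = s · s = s^2
s^2 = 1.5×10⁻¹²
s = (1.5×10⁻¹²)^(1/2) = 1.2×10⁻⁶ mol L⁻¹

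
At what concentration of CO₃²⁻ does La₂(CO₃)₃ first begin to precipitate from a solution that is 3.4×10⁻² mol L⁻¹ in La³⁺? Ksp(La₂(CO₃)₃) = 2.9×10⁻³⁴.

6.3×10⁻¹¹ M

Each salt precipitates once Q = Ksp for that salt.
La₂(CO₃)₃(s) ⇌ 2 La³⁺(aq) + 3 CO₃²⁻(aq)
Ksp = [La³⁺]^2[CO₃²⁻]^3 = [CO₃²⁻]^3(3.4×10⁻²)^2
[CO₃²⁻]^3 = 2.9×10⁻³⁴ / (3.4×10⁻²)^2 = 2.5×10⁻³¹
[CO₃²⁻] = 6.3×10⁻¹¹ mol L⁻¹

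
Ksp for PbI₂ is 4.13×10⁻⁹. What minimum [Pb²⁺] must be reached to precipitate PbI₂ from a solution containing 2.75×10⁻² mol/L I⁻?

5.46×10⁻⁶ M

Precipitation begins when Q = Ksp.
PbI₂(s) ⇌ Pb²⁺(aq) + 2 I⁻(aq)
Ksp = [Pb²⁺][I⁻]^2 = [Pb²⁺](2.75×10⁻²)^2
[Pb²⁺] = 4.13×10⁻⁹ / (2.75×10⁻²)^2 = 5.46×10⁻⁶
[Pb²⁺] = 5.46×10⁻⁶ mol/L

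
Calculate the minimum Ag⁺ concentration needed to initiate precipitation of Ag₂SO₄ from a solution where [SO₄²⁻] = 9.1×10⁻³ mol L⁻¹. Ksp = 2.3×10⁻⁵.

Precipitation begins when Q = Ksp.
Ag₂SO₄(s) ⇌ 2 Ag⁺(aq) + SO₄²⁻(aq)
Ksp = [Ag⁺]^2[SO₄²⁻] = [Ag⁺]^2(9.1×10⁻³)
[Ag⁺]^2 = 2.3×10⁻⁵ / (9.1×10⁻³) = 2.5×10⁻³
[Ag⁺] = 5.0×10⁻² mol L⁻¹

5.0×10⁻² M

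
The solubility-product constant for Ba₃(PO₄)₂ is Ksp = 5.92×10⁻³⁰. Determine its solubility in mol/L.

5.59×10⁻⁷ M

Ba₃(PO₄)₂(s) ⇌ 3 Ba²⁺(aq) + 2 PO₄³⁻(aq)
For each mole of Ba₃(PO₄)₂ that dissolves per liter, [Ba²⁺] = 3s and [PO₄³⁻] = 2s; let s denote this solubility.
Ksp = [Ba²⁺]^3[PO₄³⁻]^2 = (3s)^3 · (2s)^2 = 108s^5
108s^5 = 5.92×10⁻³⁰  ⇒  s^5 = 5.48×10⁻³²
s = 5.59×10⁻⁷ mol/L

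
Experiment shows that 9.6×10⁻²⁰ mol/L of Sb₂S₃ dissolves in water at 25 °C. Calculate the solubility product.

Sb₂S₃(s) ⇌ 2 Sb³⁺(aq) + 3 S²⁻(aq)
Let s be the molar solubility. Then [Sb³⁺] = 2s and [S²⁻] = 3s.
Ksp = [Sb³⁺]^2[S²⁻]^3 = (2s)^2 · (3s)^3 = 108s^5
Ksp = 108 × (9.6×10⁻²⁰)^5 = 8.8×10⁻⁹⁴

Ksp = 8.8×10⁻⁹⁴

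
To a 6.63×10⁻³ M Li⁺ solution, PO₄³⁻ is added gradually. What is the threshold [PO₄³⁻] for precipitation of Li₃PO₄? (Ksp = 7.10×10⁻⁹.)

2.44×10⁻² M

A salt starts to precipitate once the ion product Q reaches its Ksp.
Li₃PO₄(s) ⇌ 3 Li⁺(aq) + PO₄³⁻(aq)
Ksp = [Li⁺]^3[PO₄³⁻] = [PO₄³⁻](6.63×10⁻³)^3
[PO₄³⁻] = 7.10×10⁻⁹ / (6.63×10⁻³)^3 = 2.44×10⁻²
[PO₄³⁻] = 2.44×10⁻² M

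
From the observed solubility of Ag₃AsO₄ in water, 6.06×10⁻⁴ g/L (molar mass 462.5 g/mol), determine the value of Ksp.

Ksp = 7.96×10⁻²³

Molar solubility s = (6.06×10⁻⁴ g/L) / (462.5 g/mol) = 1.3103×10⁻⁶ mol/L
Ag₃AsO₄(s) ⇌ 3 Ag⁺(aq) + AsO₄³⁻(aq)
Call the molar solubility s, so that [Ag⁺] = 3s and [AsO₄³⁻] = s.
Ksp = [Ag⁺]^3[AsO₄³⁻] = (3s)^3 · s = 27s^4
Ksp = 27 × (1.3103×10⁻⁶)^4 = 7.96×10⁻²³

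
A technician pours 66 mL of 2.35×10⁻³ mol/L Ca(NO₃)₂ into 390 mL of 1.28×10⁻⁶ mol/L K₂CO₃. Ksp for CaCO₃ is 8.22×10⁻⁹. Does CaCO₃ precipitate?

No

The combined volume is 456 mL.
[Ca²⁺] = (2.35×10⁻³)(66)/456 = 3.40×10⁻⁴ mol/L
[CO₃²⁻] = (1.28×10⁻⁶)(390)/456 = 1.09×10⁻⁶ mol/L
Q = [Ca²⁺][CO₃²⁻] = 3.72×10⁻¹⁰
Q < Ksp (3.72×10⁻¹⁰ vs 8.22×10⁻⁹); the solution remains unsaturated and no precipitate forms.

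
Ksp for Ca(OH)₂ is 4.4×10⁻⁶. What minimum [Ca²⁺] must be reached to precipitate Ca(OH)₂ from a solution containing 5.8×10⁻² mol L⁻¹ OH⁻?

1.3×10⁻³ M

Each salt precipitates once Q = Ksp for that salt.
Ca(OH)₂(s) ⇌ Ca²⁺(aq) + 2 OH⁻(aq)
Ksp = [Ca²⁺][OH⁻]^2 = [Ca²⁺](5.8×10⁻²)^2
[Ca²⁺] = 4.4×10⁻⁶ / (5.8×10⁻²)^2 = 1.3×10⁻³
[Ca²⁺] = 1.3×10⁻³ mol L⁻¹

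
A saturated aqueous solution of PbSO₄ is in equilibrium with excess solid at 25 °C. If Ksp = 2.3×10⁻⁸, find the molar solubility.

1.5×10⁻⁴ M

PbSO₄(s) ⇌ Pb²⁺(aq) + SO₄²⁻(aq)
For each mole of PbSO₄ that dissolves per liter, [Pb²⁺] = s and [SO₄²⁻] = s; let s denote this solubility.
Ksp = [Pb²⁺][SO₄²⁻] = s · s = s^2
s^2 = 2.3×10⁻⁸
s = 1.5×10⁻⁴ M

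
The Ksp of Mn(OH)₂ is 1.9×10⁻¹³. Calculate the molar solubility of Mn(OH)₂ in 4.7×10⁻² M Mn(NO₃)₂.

1.0×10⁻⁶ M

Mn(OH)₂(s) ⇌ Mn²⁺(aq) + 2 OH⁻(aq)
With Mn²⁺ already at 4.7×10⁻² M and s small, take [Mn²⁺] ≈ 4.7×10⁻² M and [OH⁻] = 2s.
Ksp = [Mn²⁺][OH⁻]^2 = (4.7×10⁻²)(2s)^2
(2s)^2 = 1.9×10⁻¹³ / (4.7×10⁻²) = 4.0×10⁻¹²
s = 1.0×10⁻⁶ M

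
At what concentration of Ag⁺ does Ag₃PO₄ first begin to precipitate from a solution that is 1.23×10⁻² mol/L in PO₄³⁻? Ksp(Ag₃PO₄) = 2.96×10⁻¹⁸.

The threshold for precipitation is Q = Ksp.
Ag₃PO₄(s) ⇌ 3 Ag⁺(aq) + PO₄³⁻(aq)
Ksp = [Ag⁺]^3[PO₄³⁻] = [Ag⁺]^3(1.23×10⁻²)
[Ag⁺]^3 = 2.96×10⁻¹⁸ / (1.23×10⁻²) = 2.41×10⁻¹⁶
[Ag⁺] = 6.22×10⁻⁶ mol/L

6.22×10⁻⁶ M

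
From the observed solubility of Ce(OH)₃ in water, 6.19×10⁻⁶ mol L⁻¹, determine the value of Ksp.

Ksp = 3.96×10⁻²⁰

Ce(OH)₃(s) ⇌ Ce³⁺(aq) + 3 OH⁻(aq)
With molar solubility s: [Ce³⁺] = s, [OH⁻] = 3s.
Ksp = [Ce³⁺][OH⁻]^3 = s · (3s)^3 = 27s^4
Ksp = 27 × (6.19×10⁻⁶)^4 = 3.96×10⁻²⁰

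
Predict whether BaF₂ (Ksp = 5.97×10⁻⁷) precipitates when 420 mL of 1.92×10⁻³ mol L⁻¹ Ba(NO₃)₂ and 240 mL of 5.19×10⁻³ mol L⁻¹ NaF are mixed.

No

After mixing, V = 420 mL + 240 mL = 660 mL.
[Ba²⁺] = (1.92×10⁻³)(420)/660 = 1.22×10⁻³ mol L⁻¹
[F⁻] = (5.19×10⁻³)(240)/660 = 1.89×10⁻³ mol L⁻¹
Q = [Ba²⁺][F⁻]^2 = 4.35×10⁻⁹
Q < Ksp (4.35×10⁻⁹ vs 5.97×10⁻⁷); the solution remains unsaturated and no precipitate forms.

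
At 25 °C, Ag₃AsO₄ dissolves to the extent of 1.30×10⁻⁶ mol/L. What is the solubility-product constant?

Ag₃AsO₄(s) ⇌ 3 Ag⁺(aq) + AsO₄³⁻(aq)
Call the molar solubility s, so that [Ag⁺] = 3s and [AsO₄³⁻] = s.
Ksp = [Ag⁺]^3[AsO₄³⁻] = (3s)^3 · s = 27s^4
Ksp = 27 × (1.30×10⁻⁶)^4 = 7.71×10⁻²³

Ksp = 7.71×10⁻²³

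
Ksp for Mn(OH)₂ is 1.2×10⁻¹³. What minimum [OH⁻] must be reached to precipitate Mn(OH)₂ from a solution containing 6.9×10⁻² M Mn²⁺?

Each salt precipitates once Q = Ksp for that salt.
Mn(OH)₂(s) ⇌ Mn²⁺(aq) + 2 OH⁻(aq)
Ksp = [Mn²⁺][OH⁻]^2 = [OH⁻]^2(6.9×10⁻²)
[OH⁻]^2 = 1.2×10⁻¹³ / (6.9×10⁻²) = 1.7×10⁻¹²
[OH⁻] = 1.3×10⁻⁶ M

1.3×10⁻⁶ M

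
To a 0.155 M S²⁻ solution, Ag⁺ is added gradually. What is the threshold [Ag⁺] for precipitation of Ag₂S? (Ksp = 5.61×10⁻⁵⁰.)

6.02×10⁻²⁵ M

Precipitation of each salt begins when its ion product equals Ksp.
Ag₂S(s) ⇌ 2 Ag⁺(aq) + S²⁻(aq)
Ksp = [Ag⁺]^2[S²⁻] = [Ag⁺]^2(0.155)
[Ag⁺]^2 = 5.61×10⁻⁵⁰ / (0.155) = 3.62×10⁻⁴⁹
[Ag⁺] = 6.02×10⁻²⁵ M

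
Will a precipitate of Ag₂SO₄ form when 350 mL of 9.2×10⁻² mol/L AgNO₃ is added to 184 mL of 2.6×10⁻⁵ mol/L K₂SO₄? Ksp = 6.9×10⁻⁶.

No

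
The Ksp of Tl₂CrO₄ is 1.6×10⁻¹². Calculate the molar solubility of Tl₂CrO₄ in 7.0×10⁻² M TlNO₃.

Tl₂CrO₄(s) ⇌ 2 Tl⁺(aq) + CrO₄²⁻(aq)
Let s be the solubility of Tl₂CrO₄ here. The common ion gives [Tl⁺] ≈ 7.0×10⁻² M, and [CrO₄²⁻] = s.
Ksp = [Tl⁺]^2[CrO₄²⁻] = (7.0×10⁻²)^2s
s = 1.6×10⁻¹² / (7.0×10⁻²)^2 = 3.3×10⁻¹⁰
s = 3.3×10⁻¹⁰ M

3.3×10⁻¹⁰ M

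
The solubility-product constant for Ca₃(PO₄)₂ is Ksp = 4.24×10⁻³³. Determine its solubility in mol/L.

Ca₃(PO₄)₂(s) ⇌ 3 Ca²⁺(aq) + 2 PO₄³⁻(aq)
If s mol/L of Ca₃(PO₄)₂ dissolves, [Ca²⁺] = 3s and [PO₄³⁻] = 2s.
Ksp = [Ca²⁺]^3[PO₄³⁻]^2 = (3s)^3 · (2s)^2 = 108s^5
108s^5 = 4.24×10⁻³³  ⇒  s^5 = 3.93×10⁻³⁵
s = (3.93×10⁻³⁵)^(1/5) = 1.31×10⁻⁷ mol/L

1.31×10⁻⁷ M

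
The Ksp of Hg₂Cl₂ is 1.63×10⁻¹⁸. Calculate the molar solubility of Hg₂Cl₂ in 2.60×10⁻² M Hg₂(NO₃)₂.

3.96×10⁻⁹ M

Hg₂Cl₂(s) ⇌ Hg₂²⁺(aq) + 2 Cl⁻(aq)
Let s be the solubility of Hg₂Cl₂ here. The common ion gives [Hg₂²⁺] ≈ 2.60×10⁻² M, and [Cl⁻] = 2s.
Ksp = [Hg₂²⁺][Cl⁻]^2 = (2.60×10⁻²)(2s)^2
(2s)^2 = 1.63×10⁻¹⁸ / (2.60×10⁻²) = 6.27×10⁻¹⁷
s = 3.96×10⁻⁹ M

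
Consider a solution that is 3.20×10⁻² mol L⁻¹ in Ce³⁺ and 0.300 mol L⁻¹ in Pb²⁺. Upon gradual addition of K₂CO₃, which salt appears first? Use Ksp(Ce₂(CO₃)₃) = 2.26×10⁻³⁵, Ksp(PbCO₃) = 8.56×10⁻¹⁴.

PbCO₃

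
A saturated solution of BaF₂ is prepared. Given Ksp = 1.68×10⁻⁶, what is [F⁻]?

BaF₂(s) ⇌ Ba²⁺(aq) + 2 F⁻(aq)
Call the molar solubility s, so that [Ba²⁺] = s and [F⁻] = 2s.
Ksp = [Ba²⁺][F⁻]^2 = s · (2s)^2 = 4s^3 = 1.68×10⁻⁶
s = 7.49×10⁻³ M
[F⁻] = 2s = 1.50×10⁻² M

1.50×10⁻² M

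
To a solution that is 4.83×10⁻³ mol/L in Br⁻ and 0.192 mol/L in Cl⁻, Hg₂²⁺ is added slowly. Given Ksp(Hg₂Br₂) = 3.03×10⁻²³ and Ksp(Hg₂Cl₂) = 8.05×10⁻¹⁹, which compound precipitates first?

Each salt precipitates once Q = Ksp for that salt.
For Hg₂Br₂: [Hg₂²⁺] = (Ksp/[Br⁻]^2) = 1.30×10⁻¹⁸ mol/L
For Hg₂Cl₂: [Hg₂²⁺] = (Ksp/[Cl⁻]^2) = 2.18×10⁻¹⁷ mol/L
Since Hg₂Br₂ needs less Hg₂²⁺ to reach saturation, it precipitates first.

Hg₂Br₂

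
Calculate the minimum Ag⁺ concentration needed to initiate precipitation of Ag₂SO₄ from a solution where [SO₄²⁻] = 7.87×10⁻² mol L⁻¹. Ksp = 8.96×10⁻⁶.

1.07×10⁻² M

Each salt precipitates once Q = Ksp for that salt.
Ag₂SO₄(s) ⇌ 2 Ag⁺(aq) + SO₄²⁻(aq)
Ksp = [Ag⁺]^2[SO₄²⁻] = [Ag⁺]^2(7.87×10⁻²)
[Ag⁺]^2 = 8.96×10⁻⁶ / (7.87×10⁻²) = 1.14×10⁻⁴
[Ag⁺] = 1.07×10⁻² mol L⁻¹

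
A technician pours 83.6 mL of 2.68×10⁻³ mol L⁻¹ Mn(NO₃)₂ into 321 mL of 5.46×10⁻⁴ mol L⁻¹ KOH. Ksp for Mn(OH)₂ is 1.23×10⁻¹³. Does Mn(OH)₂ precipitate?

Yes

Total volume after mixing = 83.6 + 321 = 404.6 mL.
[Mn²⁺] = (2.68×10⁻³)(83.6)/404.6 = 5.54×10⁻⁴ mol L⁻¹
[OH⁻] = (5.46×10⁻⁴)(321)/404.6 = 4.33×10⁻⁴ mol L⁻¹
Q = [Mn²⁺][OH⁻]^2 = 1.04×10⁻¹⁰
Since Q (1.04×10⁻¹⁰) exceeds Ksp (1.23×10⁻¹³), Mn(OH)₂ will precipitate.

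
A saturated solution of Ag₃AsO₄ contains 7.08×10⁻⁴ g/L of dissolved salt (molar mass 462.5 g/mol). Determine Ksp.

Ksp = 1.48×10⁻²²

s = (7.08×10⁻⁴ g L⁻¹)/(462.5 g mol⁻¹) = 1.5308×10⁻⁶ M
Ag₃AsO₄(s) ⇌ 3 Ag⁺(aq) + AsO₄³⁻(aq)
Call the molar solubility s, so that [Ag⁺] = 3s and [AsO₄³⁻] = s.
Ksp = [Ag⁺]^3[AsO₄³⁻] = (3s)^3 · s = 27s^4
Ksp = 27 × (1.5308×10⁻⁶)^4 = 1.48×10⁻²²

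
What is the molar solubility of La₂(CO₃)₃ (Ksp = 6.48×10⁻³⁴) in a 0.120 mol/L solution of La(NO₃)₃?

La₂(CO₃)₃(s) ⇌ 2 La³⁺(aq) + 3 CO₃²⁻(aq)
The solution already contains La³⁺ at 0.120 mol/L. Let s be the molar solubility of La₂(CO₃)₃.
[La³⁺] ≈ 0.120 mol/L (common ion dominates); [CO₃²⁻] = 3s.
Ksp = [La³⁺]^2[CO₃²⁻]^3 = (0.120)^2(3s)^3
(3s)^3 = 6.48×10⁻³⁴ / (0.120)^2 = 4.50×10⁻³²
s = 1.19×10⁻¹¹ mol/L

1.19×10⁻¹¹ M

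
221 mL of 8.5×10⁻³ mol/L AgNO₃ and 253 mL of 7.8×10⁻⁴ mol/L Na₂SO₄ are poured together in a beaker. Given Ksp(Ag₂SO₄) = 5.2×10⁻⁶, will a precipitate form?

After mixing, V = 221 mL + 253 mL = 474 mL.
[Ag⁺] = (8.5×10⁻³)(221)/474 = 4.0×10⁻³ mol/L
[SO₄²⁻] = (7.8×10⁻⁴)(253)/474 = 4.2×10⁻⁴ mol/L
Q = [Ag⁺]^2[SO₄²⁻] = 6.5×10⁻⁹
Since Q (6.5×10⁻⁹) is less than Ksp (5.2×10⁻⁶), no Ag₂SO₄ precipitates.

No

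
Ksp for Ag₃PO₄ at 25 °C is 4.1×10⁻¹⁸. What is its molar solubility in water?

Ag₃PO₄(s) ⇌ 3 Ag⁺(aq) + PO₄³⁻(aq)
For each mole of Ag₃PO₄ that dissolves per liter, [Ag⁺] = 3s and [PO₄³⁻] = s; let s denote this solubility.
Ksp = [Ag⁺]^3[PO₄³⁻] = (3s)^3 · s = 27s^4
27s^4 = 4.1×10⁻¹⁸  ⇒  s^4 = 1.5×10⁻¹⁹
s = 2.0×10⁻⁵ mol L⁻¹

2.0×10⁻⁵ M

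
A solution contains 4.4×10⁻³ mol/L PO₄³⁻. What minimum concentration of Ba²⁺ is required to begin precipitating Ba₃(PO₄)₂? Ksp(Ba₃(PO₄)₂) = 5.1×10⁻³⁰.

6.4×10⁻⁹ M

Each salt precipitates once Q = Ksp for that salt.
Ba₃(PO₄)₂(s) ⇌ 3 Ba²⁺(aq) + 2 PO₄³⁻(aq)
Ksp = [Ba²⁺]^3[PO₄³⁻]^2 = [Ba²⁺]^3(4.4×10⁻³)^2
[Ba²⁺]^3 = 5.1×10⁻³⁰ / (4.4×10⁻³)^2 = 2.6×10⁻²⁵
[Ba²⁺] = 6.4×10⁻⁹ mol/L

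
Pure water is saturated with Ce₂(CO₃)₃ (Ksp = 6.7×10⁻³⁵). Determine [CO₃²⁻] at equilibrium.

Ce₂(CO₃)₃(s) ⇌ 2 Ce³⁺(aq) + 3 CO₃²⁻(aq)
Call the molar solubility s, so that [Ce³⁺] = 2s and [CO₃²⁻] = 3s.
Ksp = [Ce³⁺]^2[CO₃²⁻]^3 = (2s)^2 · (3s)^3 = 108s^5 = 6.7×10⁻³⁵
s = 5.7×10⁻⁸ mol/L
[CO₃²⁻] = 3s = 1.7×10⁻⁷ mol/L

1.7×10⁻⁷ M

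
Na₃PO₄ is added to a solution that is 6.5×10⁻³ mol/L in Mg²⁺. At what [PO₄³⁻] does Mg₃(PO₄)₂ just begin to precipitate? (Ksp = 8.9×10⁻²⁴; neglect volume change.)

The threshold for precipitation is Q = Ksp.
Mg₃(PO₄)₂(s) ⇌ 3 Mg²⁺(aq) + 2 PO₄³⁻(aq)
Ksp = [Mg²⁺]^3[PO₄³⁻]^2 = [PO₄³⁻]^2(6.5×10⁻³)^3
[PO₄³⁻]^2 = 8.9×10⁻²⁴ / (6.5×10⁻³)^3 = 3.2×10⁻¹⁷
[PO₄³⁻] = 5.7×10⁻⁹ mol/L

5.7×10⁻⁹ M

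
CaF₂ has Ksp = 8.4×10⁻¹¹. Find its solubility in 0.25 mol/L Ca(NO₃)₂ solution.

CaF₂(s) ⇌ Ca²⁺(aq) + 2 F⁻(aq)
Ca²⁺ is already present at 0.25 mol/L. If s mol/L of CaF₂ dissolves, [F⁻] = 2s while [Ca²⁺] ≈ 0.25 mol/L.
Ksp = [Ca²⁺][F⁻]^2 = (0.25)(2s)^2
(2s)^2 = 8.4×10⁻¹¹ / (0.25) = 3.4×10⁻¹⁰
s = 9.2×10⁻⁶ mol/L

9.2×10⁻⁶ M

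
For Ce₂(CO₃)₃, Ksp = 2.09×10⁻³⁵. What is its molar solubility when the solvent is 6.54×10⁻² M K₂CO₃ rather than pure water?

Ce₂(CO₃)₃(s) ⇌ 2 Ce³⁺(aq) + 3 CO₃²⁻(aq)
With CO₃²⁻ already at 6.54×10⁻² M and s small, take [CO₃²⁻] ≈ 6.54×10⁻² M and [Ce³⁺] = 2s.
Ksp = [Ce³⁺]^2[CO₃²⁻]^3 = (2s)^2(6.54×10⁻²)^3
(2s)^2 = 2.09×10⁻³⁵ / (6.54×10⁻²)^3 = 7.47×10⁻³²
s = 1.37×10⁻¹⁶ M

1.37×10⁻¹⁶ M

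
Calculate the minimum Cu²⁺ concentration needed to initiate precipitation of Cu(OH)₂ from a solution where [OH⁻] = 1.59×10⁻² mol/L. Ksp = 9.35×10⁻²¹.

3.70×10⁻¹⁷ M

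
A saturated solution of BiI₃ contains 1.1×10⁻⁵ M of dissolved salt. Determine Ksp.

Ksp = 4.0×10⁻¹⁹

BiI₃(s) ⇌ Bi³⁺(aq) + 3 I⁻(aq)
Call the molar solubility s, so that [Bi³⁺] = s and [I⁻] = 3s.
Ksp = [Bi³⁺][I⁻]^3 = s · (3s)^3 = 27s^4
Ksp = 27 × (1.1×10⁻⁵)^4 = 4.0×10⁻¹⁹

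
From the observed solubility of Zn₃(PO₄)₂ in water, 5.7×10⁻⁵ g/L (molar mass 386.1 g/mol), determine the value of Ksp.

Ksp = 7.6×10⁻³³

s = (5.7×10⁻⁵ g L⁻¹)/(386.1 g mol⁻¹) = 1.476×10⁻⁷ M
Zn₃(PO₄)₂(s) ⇌ 3 Zn²⁺(aq) + 2 PO₄³⁻(aq)
For each mole of Zn₃(PO₄)₂ that dissolves per liter, [Zn²⁺] = 3s and [PO₄³⁻] = 2s; let s denote this solubility.
Ksp = [Zn²⁺]^3[PO₄³⁻]^2 = (3s)^3 · (2s)^2 = 108s^5
Ksp = 108 × (1.476×10⁻⁷)^5 = 7.6×10⁻³³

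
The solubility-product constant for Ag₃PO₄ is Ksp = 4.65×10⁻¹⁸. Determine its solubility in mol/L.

Ag₃PO₄(s) ⇌ 3 Ag⁺(aq) + PO₄³⁻(aq)
With molar solubility s: [Ag⁺] = 3s, [PO₄³⁻] = s.
Ksp = [Ag⁺]^3[PO₄³⁻] = (3s)^3 · s = 27s^4
27s^4 = 4.65×10⁻¹⁸  ⇒  s^4 = 1.72×10⁻¹⁹
s = (1.72×10⁻¹⁹)^(1/4) = 2.04×10⁻⁵ M

2.04×10⁻⁵ M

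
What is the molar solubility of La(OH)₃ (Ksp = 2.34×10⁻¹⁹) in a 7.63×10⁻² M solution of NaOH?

5.27×10⁻¹⁶ M

La(OH)₃(s) ⇌ La³⁺(aq) + 3 OH⁻(aq)
Let s be the solubility of La(OH)₃ here. The common ion gives [OH⁻] ≈ 7.63×10⁻² M, and [La³⁺] = s.
Ksp = [La³⁺][OH⁻]^3 = s(7.63×10⁻²)^3
s = 2.34×10⁻¹⁹ / (7.63×10⁻²)^3 = 5.27×10⁻¹⁶
s = 5.27×10⁻¹⁶ M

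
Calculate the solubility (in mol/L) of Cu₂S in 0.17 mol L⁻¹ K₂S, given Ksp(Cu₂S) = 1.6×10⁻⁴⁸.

Cu₂S(s) ⇌ 2 Cu⁺(aq) + S²⁻(aq)
The solution already contains S²⁻ at 0.17 mol L⁻¹. Let s be the molar solubility of Cu₂S.
[S²⁻] ≈ 0.17 mol L⁻¹ (common ion dominates); [Cu⁺] = 2s.
Ksp = [Cu⁺]^2[S²⁻] = (2s)^2(0.17)
(2s)^2 = 1.6×10⁻⁴⁸ / (0.17) = 9.4×10⁻⁴⁸
s = 1.5×10⁻²⁴ mol L⁻¹

1.5×10⁻²⁴ M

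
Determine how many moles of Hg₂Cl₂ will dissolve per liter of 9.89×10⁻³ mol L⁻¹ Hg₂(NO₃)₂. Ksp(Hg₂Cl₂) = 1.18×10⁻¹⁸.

5.46×10⁻⁹ M

Hg₂Cl₂(s) ⇌ Hg₂²⁺(aq) + 2 Cl⁻(aq)
Let s be the solubility of Hg₂Cl₂ here. The common ion gives [Hg₂²⁺] ≈ 9.89×10⁻³ mol L⁻¹, and [Cl⁻] = 2s.
Ksp = [Hg₂²⁺][Cl⁻]^2 = (9.89×10⁻³)(2s)^2
(2s)^2 = 1.18×10⁻¹⁸ / (9.89×10⁻³) = 1.19×10⁻¹⁶
s = 5.46×10⁻⁹ mol L⁻¹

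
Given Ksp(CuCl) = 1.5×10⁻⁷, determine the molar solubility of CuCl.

3.9×10⁻⁴ M

CuCl(s) ⇌ Cu⁺(aq) + Cl⁻(aq)
Call the molar solubility s, so that [Cu⁺] = s and [Cl⁻] = s.
Ksp = [Cu⁺][Cl⁻] = s · s = s^2
s^2 = 1.5×10⁻⁷
Taking the 2nd root, s = 3.9×10⁻⁴ M.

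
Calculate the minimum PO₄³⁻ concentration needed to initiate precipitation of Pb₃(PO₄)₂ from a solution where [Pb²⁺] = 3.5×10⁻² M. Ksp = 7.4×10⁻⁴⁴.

A salt starts to precipitate once the ion product Q reaches its Ksp.
Pb₃(PO₄)₂(s) ⇌ 3 Pb²⁺(aq) + 2 PO₄³⁻(aq)
Ksp = [Pb²⁺]^3[PO₄³⁻]^2 = [PO₄³⁻]^2(3.5×10⁻²)^3
[PO₄³⁻]^2 = 7.4×10⁻⁴⁴ / (3.5×10⁻²)^3 = 1.7×10⁻³⁹
[PO₄³⁻] = 4.2×10⁻²⁰ M

4.2×10⁻²⁰ M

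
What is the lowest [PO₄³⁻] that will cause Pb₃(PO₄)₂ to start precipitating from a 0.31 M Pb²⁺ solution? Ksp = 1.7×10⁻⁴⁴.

A salt starts to precipitate once the ion product Q reaches its Ksp.
Pb₃(PO₄)₂(s) ⇌ 3 Pb²⁺(aq) + 2 PO₄³⁻(aq)
Ksp = [Pb²⁺]^3[PO₄³⁻]^2 = [PO₄³⁻]^2(0.31)^3
[PO₄³⁻]^2 = 1.7×10⁻⁴⁴ / (0.31)^3 = 5.7×10⁻⁴³
[PO₄³⁻] = 7.6×10⁻²² M

7.6×10⁻²² M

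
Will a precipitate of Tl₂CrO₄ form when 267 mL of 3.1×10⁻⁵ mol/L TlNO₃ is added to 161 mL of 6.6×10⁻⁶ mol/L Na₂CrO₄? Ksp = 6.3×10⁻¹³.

No

After mixing, V = 267 mL + 161 mL = 428 mL.
[Tl⁺] = (3.1×10⁻⁵)(267)/428 = 1.9×10⁻⁵ mol/L
[CrO₄²⁻] = (6.6×10⁻⁶)(161)/428 = 2.5×10⁻⁶ mol/L
Q = [Tl⁺]^2[CrO₄²⁻] = 9.3×10⁻¹⁶
Since Q (9.3×10⁻¹⁶) is less than Ksp (6.3×10⁻¹³), no Tl₂CrO₄ precipitates.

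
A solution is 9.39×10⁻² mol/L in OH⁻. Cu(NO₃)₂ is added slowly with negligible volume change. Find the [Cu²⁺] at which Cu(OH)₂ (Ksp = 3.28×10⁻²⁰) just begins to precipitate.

The threshold for precipitation is Q = Ksp.
Cu(OH)₂(s) ⇌ Cu²⁺(aq) + 2 OH⁻(aq)
Ksp = [Cu²⁺][OH⁻]^2 = [Cu²⁺](9.39×10⁻²)^2
[Cu²⁺] = 3.28×10⁻²⁰ / (9.39×10⁻²)^2 = 3.72×10⁻¹⁸
[Cu²⁺] = 3.72×10⁻¹⁸ mol/L

3.72×10⁻¹⁸ M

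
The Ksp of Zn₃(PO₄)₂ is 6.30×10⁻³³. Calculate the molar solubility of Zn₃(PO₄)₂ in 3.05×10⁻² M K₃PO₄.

Zn₃(PO₄)₂(s) ⇌ 3 Zn²⁺(aq) + 2 PO₄³⁻(aq)
The solution already contains PO₄³⁻ at 3.05×10⁻² M. Let s be the molar solubility of Zn₃(PO₄)₂.
[PO₄³⁻] ≈ 3.05×10⁻² M (common ion dominates); [Zn²⁺] = 3s.
Ksp = [Zn²⁺]^3[PO₄³⁻]^2 = (3s)^3(3.05×10⁻²)^2
(3s)^3 = 6.30×10⁻³³ / (3.05×10⁻²)^2 = 6.77×10⁻³⁰
s = 6.31×10⁻¹¹ M

6.31×10⁻¹¹ M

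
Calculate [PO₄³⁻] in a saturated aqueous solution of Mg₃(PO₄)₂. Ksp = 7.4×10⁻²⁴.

Mg₃(PO₄)₂(s) ⇌ 3 Mg²⁺(aq) + 2 PO₄³⁻(aq)
With molar solubility s: [Mg²⁺] = 3s, [PO₄³⁻] = 2s.
Ksp = [Mg²⁺]^3[PO₄³⁻]^2 = (3s)^3 · (2s)^2 = 108s^5 = 7.4×10⁻²⁴
s = 9.3×10⁻⁶ mol/L
[PO₄³⁻] = 2s = 1.9×10⁻⁵ mol/L

1.9×10⁻⁵ M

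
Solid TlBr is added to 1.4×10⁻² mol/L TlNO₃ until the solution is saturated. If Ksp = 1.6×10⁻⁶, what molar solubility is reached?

1.1×10⁻⁴ M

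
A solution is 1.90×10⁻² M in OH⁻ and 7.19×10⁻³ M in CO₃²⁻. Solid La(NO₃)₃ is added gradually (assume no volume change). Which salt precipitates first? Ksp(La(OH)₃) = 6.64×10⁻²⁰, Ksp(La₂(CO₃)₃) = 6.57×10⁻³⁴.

The threshold for precipitation is Q = Ksp.
For La(OH)₃: [La³⁺] = (Ksp/[OH⁻]^3) = 9.68×10⁻¹⁵ M
For La₂(CO₃)₃: [La³⁺] = (Ksp/[CO₃²⁻]^3)^(1/2) = 4.20×10⁻¹⁴ M
The smaller threshold [La³⁺] is reached first, so La(OH)₃ precipitates first.

La(OH)₃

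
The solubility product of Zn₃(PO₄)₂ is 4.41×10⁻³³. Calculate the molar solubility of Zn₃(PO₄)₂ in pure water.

Zn₃(PO₄)₂(s) ⇌ 3 Zn²⁺(aq) + 2 PO₄³⁻(aq)
Let s be the molar solubility. Then [Zn²⁺] = 3s and [PO₄³⁻] = 2s.
Ksp = [Zn²⁺]^3[PO₄³⁻]^2 = (3s)^3 · (2s)^2 = 108s^5
108s^5 = 4.41×10⁻³³  ⇒  s^5 = 4.08×10⁻³⁵
s = 1.32×10⁻⁷ mol/L

1.32×10⁻⁷ M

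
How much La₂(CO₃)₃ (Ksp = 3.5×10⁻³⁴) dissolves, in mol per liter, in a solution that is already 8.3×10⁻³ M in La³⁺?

La₂(CO₃)₃(s) ⇌ 2 La³⁺(aq) + 3 CO₃²⁻(aq)
With La³⁺ already at 8.3×10⁻³ M and s small, take [La³⁺] ≈ 8.3×10⁻³ M and [CO₃²⁻] = 3s.
Ksp = [La³⁺]^2[CO₃²⁻]^3 = (8.3×10⁻³)^2(3s)^3
(3s)^3 = 3.5×10⁻³⁴ / (8.3×10⁻³)^2 = 5.1×10⁻³⁰
s = 5.7×10⁻¹¹ M

5.7×10⁻¹¹ M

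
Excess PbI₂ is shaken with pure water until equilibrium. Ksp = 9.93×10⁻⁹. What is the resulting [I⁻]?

PbI₂(s) ⇌ Pb²⁺(aq) + 2 I⁻(aq)
Let s be the molar solubility. Then [Pb²⁺] = s and [I⁻] = 2s.
Ksp = [Pb²⁺][I⁻]^2 = s · (2s)^2 = 4s^3 = 9.93×10⁻⁹
s = 1.35×10⁻³ M
[I⁻] = 2s = 2.71×10⁻³ M

2.71×10⁻³ M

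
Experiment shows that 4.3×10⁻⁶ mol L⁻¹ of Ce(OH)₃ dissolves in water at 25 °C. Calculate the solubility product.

Ksp = 9.2×10⁻²¹

Ce(OH)₃(s) ⇌ Ce³⁺(aq) + 3 OH⁻(aq)
Let s be the molar solubility. Then [Ce³⁺] = s and [OH⁻] = 3s.
Ksp = [Ce³⁺][OH⁻]^3 = s · (3s)^3 = 27s^4
Ksp = 27 × (4.3×10⁻⁶)^4 = 9.2×10⁻²¹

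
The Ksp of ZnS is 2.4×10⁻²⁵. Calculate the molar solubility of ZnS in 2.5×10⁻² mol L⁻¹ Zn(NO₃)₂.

ZnS(s) ⇌ Zn²⁺(aq) + S²⁻(aq)
With Zn²⁺ already at 2.5×10⁻² mol L⁻¹ and s small, take [Zn²⁺] ≈ 2.5×10⁻² mol L⁻¹ and [S²⁻] = s.
Ksp = [Zn²⁺][S²⁻] = (2.5×10⁻²)s
s = 2.4×10⁻²⁵ / (2.5×10⁻²) = 9.6×10⁻²⁴
s = 9.6×10⁻²⁴ mol L⁻¹

9.6×10⁻²⁴ M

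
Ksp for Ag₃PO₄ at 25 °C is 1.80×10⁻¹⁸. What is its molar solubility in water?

Ag₃PO₄(s) ⇌ 3 Ag⁺(aq) + PO₄³⁻(aq)
Let s be the molar solubility. Then [Ag⁺] = 3s and [PO₄³⁻] = s.
Ksp = [Ag⁺]^3[PO₄³⁻] = (3s)^3 · s = 27s^4
27s^4 = 1.80×10⁻¹⁸  ⇒  s^4 = 6.67×10⁻²⁰
s = 1.61×10⁻⁵ mol L⁻¹

1.61×10⁻⁵ M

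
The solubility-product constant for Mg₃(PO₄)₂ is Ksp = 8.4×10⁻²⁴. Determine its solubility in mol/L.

Mg₃(PO₄)₂(s) ⇌ 3 Mg²⁺(aq) + 2 PO₄³⁻(aq)
Let s be the molar solubility. Then [Mg²⁺] = 3s and [PO₄³⁻] = 2s.
Ksp = [Mg²⁺]^3[PO₄³⁻]^2 = (3s)^3 · (2s)^2 = 108s^5
108s^5 = 8.4×10⁻²⁴  ⇒  s^5 = 7.8×10⁻²⁶
s = (7.8×10⁻²⁶)^(1/5) = 9.5×10⁻⁶ mol L⁻¹

9.5×10⁻⁶ M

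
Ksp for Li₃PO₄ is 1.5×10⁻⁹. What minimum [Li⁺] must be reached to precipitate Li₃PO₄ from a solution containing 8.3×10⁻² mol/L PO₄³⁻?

The threshold for precipitation is Q = Ksp.
Li₃PO₄(s) ⇌ 3 Li⁺(aq) + PO₄³⁻(aq)
Ksp = [Li⁺]^3[PO₄³⁻] = [Li⁺]^3(8.3×10⁻²)
[Li⁺]^3 = 1.5×10⁻⁹ / (8.3×10⁻²) = 1.8×10⁻⁸
[Li⁺] = 2.6×10⁻³ mol/L

2.6×10⁻³ M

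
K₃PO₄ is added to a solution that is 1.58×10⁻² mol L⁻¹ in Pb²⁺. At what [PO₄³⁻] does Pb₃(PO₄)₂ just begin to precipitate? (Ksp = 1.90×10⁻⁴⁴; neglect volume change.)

6.94×10⁻²⁰ M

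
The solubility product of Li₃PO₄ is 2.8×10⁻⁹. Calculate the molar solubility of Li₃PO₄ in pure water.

3.2×10⁻³ M

Li₃PO₄(s) ⇌ 3 Li⁺(aq) + PO₄³⁻(aq)
Call the molar solubility s, so that [Li⁺] = 3s and [PO₄³⁻] = s.
Ksp = [Li⁺]^3[PO₄³⁻] = (3s)^3 · s = 27s^4
27s^4 = 2.8×10⁻⁹  ⇒  s^4 = 1.0×10⁻¹⁰
s = (1.0×10⁻¹⁰)^(1/4) = 3.2×10⁻³ M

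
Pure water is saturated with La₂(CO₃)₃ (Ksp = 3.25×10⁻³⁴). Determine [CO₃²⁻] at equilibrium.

2.36×10⁻⁷ M

La₂(CO₃)₃(s) ⇌ 2 La³⁺(aq) + 3 CO₃²⁻(aq)
For each mole of La₂(CO₃)₃ that dissolves per liter, [La³⁺] = 2s and [CO₃²⁻] = 3s; let s denote this solubility.
Ksp = [La³⁺]^2[CO₃²⁻]^3 = (2s)^2 · (3s)^3 = 108s^5 = 3.25×10⁻³⁴
s = 7.86×10⁻⁸ mol/L
[CO₃²⁻] = 3s = 2.36×10⁻⁷ mol/L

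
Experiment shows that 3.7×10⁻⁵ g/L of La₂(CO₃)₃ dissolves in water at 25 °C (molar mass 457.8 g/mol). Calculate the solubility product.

Convert to molarity: s = 3.7×10⁻⁵ / 457.8 = 8.082×10⁻⁸ mol/L
La₂(CO₃)₃(s) ⇌ 2 La³⁺(aq) + 3 CO₃²⁻(aq)
If s mol/L of La₂(CO₃)₃ dissolves, [La³⁺] = 2s and [CO₃²⁻] = 3s.
Ksp = [La³⁺]^2[CO₃²⁻]^3 = (2s)^2 · (3s)^3 = 108s^5
Ksp = 108 × (8.082×10⁻⁸)^5 = 3.7×10⁻³⁴

Ksp = 3.7×10⁻³⁴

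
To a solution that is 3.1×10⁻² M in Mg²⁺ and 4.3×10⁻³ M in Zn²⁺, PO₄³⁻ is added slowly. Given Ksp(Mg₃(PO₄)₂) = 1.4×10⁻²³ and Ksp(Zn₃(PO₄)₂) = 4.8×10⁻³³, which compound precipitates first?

The threshold for precipitation is Q = Ksp.
For Mg₃(PO₄)₂: [PO₄³⁻] = (Ksp/[Mg²⁺]^3)^(1/2) = 6.9×10⁻¹⁰ M
For Zn₃(PO₄)₂: [PO₄³⁻] = (Ksp/[Zn²⁺]^3)^(1/2) = 2.5×10⁻¹³ M
Since Zn₃(PO₄)₂ needs less PO₄³⁻ to reach saturation, it precipitates first.

Zn₃(PO₄)₂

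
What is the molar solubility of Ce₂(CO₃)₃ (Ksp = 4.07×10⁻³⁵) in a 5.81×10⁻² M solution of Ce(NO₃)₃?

Ce₂(CO₃)₃(s) ⇌ 2 Ce³⁺(aq) + 3 CO₃²⁻(aq)
Let s be the solubility of Ce₂(CO₃)₃ here. The common ion gives [Ce³⁺] ≈ 5.81×10⁻² M, and [CO₃²⁻] = 3s.
Ksp = [Ce³⁺]^2[CO₃²⁻]^3 = (5.81×10⁻²)^2(3s)^3
(3s)^3 = 4.07×10⁻³⁵ / (5.81×10⁻²)^2 = 1.21×10⁻³²
s = 7.64×10⁻¹² M

7.64×10⁻¹² M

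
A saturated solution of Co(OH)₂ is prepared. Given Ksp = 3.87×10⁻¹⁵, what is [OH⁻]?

Co(OH)₂(s) ⇌ Co²⁺(aq) + 2 OH⁻(aq)
Let s be the molar solubility. Then [Co²⁺] = s and [OH⁻] = 2s.
Ksp = [Co²⁺][OH⁻]^2 = s · (2s)^2 = 4s^3 = 3.87×10⁻¹⁵
s = 9.89×10⁻⁶ M
[OH⁻] = 2s = 1.98×10⁻⁵ M

1.98×10⁻⁵ M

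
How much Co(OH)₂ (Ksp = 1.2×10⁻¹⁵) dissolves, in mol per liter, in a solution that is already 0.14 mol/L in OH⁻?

Co(OH)₂(s) ⇌ Co²⁺(aq) + 2 OH⁻(aq)
With OH⁻ already at 0.14 mol/L and s small, take [OH⁻] ≈ 0.14 mol/L and [Co²⁺] = s.
Ksp = [Co²⁺][OH⁻]^2 = s(0.14)^2
s = 1.2×10⁻¹⁵ / (0.14)^2 = 6.1×10⁻¹⁴
s = 6.1×10⁻¹⁴ mol/L

6.1×10⁻¹⁴ M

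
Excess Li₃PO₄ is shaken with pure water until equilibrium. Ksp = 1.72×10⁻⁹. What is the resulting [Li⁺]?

8.48×10⁻³ M

Li₃PO₄(s) ⇌ 3 Li⁺(aq) + PO₄³⁻(aq)
If s mol/L of Li₃PO₄ dissolves, [Li⁺] = 3s and [PO₄³⁻] = s.
Ksp = [Li⁺]^3[PO₄³⁻] = (3s)^3 · s = 27s^4 = 1.72×10⁻⁹
s = 2.83×10⁻³ M
[Li⁺] = 3s = 8.48×10⁻³ M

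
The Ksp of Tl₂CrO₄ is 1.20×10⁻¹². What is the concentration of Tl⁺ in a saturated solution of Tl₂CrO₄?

1.34×10⁻⁴ M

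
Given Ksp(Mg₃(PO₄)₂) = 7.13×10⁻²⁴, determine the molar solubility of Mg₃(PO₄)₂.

Mg₃(PO₄)₂(s) ⇌ 3 Mg²⁺(aq) + 2 PO₄³⁻(aq)
For each mole of Mg₃(PO₄)₂ that dissolves per liter, [Mg²⁺] = 3s and [PO₄³⁻] = 2s; let s denote this solubility.
Ksp = [Mg²⁺]^3[PO₄³⁻]^2 = (3s)^3 · (2s)^2 = 108s^5
108s^5 = 7.13×10⁻²⁴  ⇒  s^5 = 6.60×10⁻²⁶
s = (6.60×10⁻²⁶)^(1/5) = 9.20×10⁻⁶ M

9.20×10⁻⁶ M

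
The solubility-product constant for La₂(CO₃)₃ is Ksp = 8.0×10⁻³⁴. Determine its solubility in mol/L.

9.4×10⁻⁸ M

La₂(CO₃)₃(s) ⇌ 2 La³⁺(aq) + 3 CO₃²⁻(aq)
For each mole of La₂(CO₃)₃ that dissolves per liter, [La³⁺] = 2s and [CO₃²⁻] = 3s; let s denote this solubility.
Ksp = [La³⁺]^2[CO₃²⁻]^3 = (2s)^2 · (3s)^3 = 108s^5
108s^5 = 8.0×10⁻³⁴  ⇒  s^5 = 7.4×10⁻³⁶
Taking the 5th root, s = 9.4×10⁻⁸ mol/L.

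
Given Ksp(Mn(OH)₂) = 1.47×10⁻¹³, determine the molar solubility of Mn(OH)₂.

3.32×10⁻⁵ M

Mn(OH)₂(s) ⇌ Mn²⁺(aq) + 2 OH⁻(aq)
For each mole of Mn(OH)₂ that dissolves per liter, [Mn²⁺] = s and [OH⁻] = 2s; let s denote this solubility.
Ksp = [Mn²⁺][OH⁻]^2 = s · (2s)^2 = 4s^3
4s^3 = 1.47×10⁻¹³  ⇒  s^3 = 3.68×10⁻¹⁴
Taking the 3rd root, s = 3.32×10⁻⁵ mol/L.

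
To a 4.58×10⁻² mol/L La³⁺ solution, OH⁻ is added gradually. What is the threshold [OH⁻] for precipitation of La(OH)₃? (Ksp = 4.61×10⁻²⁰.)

Each salt precipitates once Q = Ksp for that salt.
La(OH)₃(s) ⇌ La³⁺(aq) + 3 OH⁻(aq)
Ksp = [La³⁺][OH⁻]^3 = [OH⁻]^3(4.58×10⁻²)
[OH⁻]^3 = 4.61×10⁻²⁰ / (4.58×10⁻²) = 1.01×10⁻¹⁸
[OH⁻] = 1.00×10⁻⁶ mol/L

1.00×10⁻⁶ M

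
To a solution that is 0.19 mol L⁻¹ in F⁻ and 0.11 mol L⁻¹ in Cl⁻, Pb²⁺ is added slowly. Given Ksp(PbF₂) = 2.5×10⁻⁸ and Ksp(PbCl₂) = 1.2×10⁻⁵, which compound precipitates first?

Precipitation of each salt begins when its ion product equals Ksp.
For PbF₂: [Pb²⁺] = (Ksp/[F⁻]^2) = 6.9×10⁻⁷ mol L⁻¹
For PbCl₂: [Pb²⁺] = (Ksp/[Cl⁻]^2) = 9.9×10⁻⁴ mol L⁻¹
PbF₂ requires the lower [Pb²⁺], so it precipitates first.

PbF₂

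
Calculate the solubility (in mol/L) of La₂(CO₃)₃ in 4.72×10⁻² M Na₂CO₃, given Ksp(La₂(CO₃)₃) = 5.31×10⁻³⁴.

1.12×10⁻¹⁵ M

La₂(CO₃)₃(s) ⇌ 2 La³⁺(aq) + 3 CO₃²⁻(aq)
Let s be the solubility of La₂(CO₃)₃ here. The common ion gives [CO₃²⁻] ≈ 4.72×10⁻² M, and [La³⁺] = 2s.
Ksp = [La³⁺]^2[CO₃²⁻]^3 = (2s)^2(4.72×10⁻²)^3
(2s)^2 = 5.31×10⁻³⁴ / (4.72×10⁻²)^3 = 5.05×10⁻³⁰
s = 1.12×10⁻¹⁵ M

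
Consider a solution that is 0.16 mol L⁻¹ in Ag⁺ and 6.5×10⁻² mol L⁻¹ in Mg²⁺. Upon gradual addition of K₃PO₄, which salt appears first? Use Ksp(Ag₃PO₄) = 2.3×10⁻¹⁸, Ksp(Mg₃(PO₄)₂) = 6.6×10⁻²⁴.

Ag₃PO₄

Precipitation of each salt begins when its ion product equals Ksp.
For Ag₃PO₄: [PO₄³⁻] = (Ksp/[Ag⁺]^3) = 5.6×10⁻¹⁶ mol L⁻¹
For Mg₃(PO₄)₂: [PO₄³⁻] = (Ksp/[Mg²⁺]^3)^(1/2) = 1.6×10⁻¹⁰ mol L⁻¹
Ag₃PO₄ requires the lower [PO₄³⁻], so it precipitates first.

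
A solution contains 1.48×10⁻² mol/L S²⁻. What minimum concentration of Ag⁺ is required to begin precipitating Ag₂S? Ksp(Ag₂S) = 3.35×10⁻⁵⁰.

1.50×10⁻²⁴ M

Precipitation begins when Q = Ksp.
Ag₂S(s) ⇌ 2 Ag⁺(aq) + S²⁻(aq)
Ksp = [Ag⁺]^2[S²⁻] = [Ag⁺]^2(1.48×10⁻²)
[Ag⁺]^2 = 3.35×10⁻⁵⁰ / (1.48×10⁻²) = 2.26×10⁻⁴⁸
[Ag⁺] = 1.50×10⁻²⁴ mol/L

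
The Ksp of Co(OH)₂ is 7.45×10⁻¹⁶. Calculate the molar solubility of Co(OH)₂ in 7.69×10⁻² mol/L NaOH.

1.26×10⁻¹³ M

Co(OH)₂(s) ⇌ Co²⁺(aq) + 2 OH⁻(aq)
OH⁻ is already present at 7.69×10⁻² mol/L. If s mol/L of Co(OH)₂ dissolves, [Co²⁺] = s while [OH⁻] ≈ 7.69×10⁻² mol/L.
Ksp = [Co²⁺][OH⁻]^2 = s(7.69×10⁻²)^2
s = 7.45×10⁻¹⁶ / (7.69×10⁻²)^2 = 1.26×10⁻¹³
s = 1.26×10⁻¹³ mol/L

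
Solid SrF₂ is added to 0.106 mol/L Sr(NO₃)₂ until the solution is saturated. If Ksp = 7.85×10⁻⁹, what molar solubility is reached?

SrF₂(s) ⇌ Sr²⁺(aq) + 2 F⁻(aq)
Sr²⁺ is already present at 0.106 mol/L. If s mol/L of SrF₂ dissolves, [F⁻] = 2s while [Sr²⁺] ≈ 0.106 mol/L.
Ksp = [Sr²⁺][F⁻]^2 = (0.106)(2s)^2
(2s)^2 = 7.85×10⁻⁹ / (0.106) = 7.41×10⁻⁸
s = 1.36×10⁻⁴ mol/L

1.36×10⁻⁴ M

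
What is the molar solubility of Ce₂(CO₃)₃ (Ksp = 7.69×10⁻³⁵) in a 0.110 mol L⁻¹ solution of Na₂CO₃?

Ce₂(CO₃)₃(s) ⇌ 2 Ce³⁺(aq) + 3 CO₃²⁻(aq)
With CO₃²⁻ already at 0.110 mol L⁻¹ and s small, take [CO₃²⁻] ≈ 0.110 mol L⁻¹ and [Ce³⁺] = 2s.
Ksp = [Ce³⁺]^2[CO₃²⁻]^3 = (2s)^2(0.110)^3
(2s)^2 = 7.69×10⁻³⁵ / (0.110)^3 = 5.78×10⁻³²
s = 1.20×10⁻¹⁶ mol L⁻¹

1.20×10⁻¹⁶ M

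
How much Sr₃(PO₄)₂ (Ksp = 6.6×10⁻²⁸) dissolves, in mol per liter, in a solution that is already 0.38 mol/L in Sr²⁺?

Sr₃(PO₄)₂(s) ⇌ 3 Sr²⁺(aq) + 2 PO₄³⁻(aq)
The solution already contains Sr²⁺ at 0.38 mol/L. Let s be the molar solubility of Sr₃(PO₄)₂.
[Sr²⁺] ≈ 0.38 mol/L (common ion dominates); [PO₄³⁻] = 2s.
Ksp = [Sr²⁺]^3[PO₄³⁻]^2 = (0.38)^3(2s)^2
(2s)^2 = 6.6×10⁻²⁸ / (0.38)^3 = 1.2×10⁻²⁶
s = 5.5×10⁻¹⁴ mol/L

5.5×10⁻¹⁴ M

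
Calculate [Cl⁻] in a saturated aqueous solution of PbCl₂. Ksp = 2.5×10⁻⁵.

3.7×10⁻² M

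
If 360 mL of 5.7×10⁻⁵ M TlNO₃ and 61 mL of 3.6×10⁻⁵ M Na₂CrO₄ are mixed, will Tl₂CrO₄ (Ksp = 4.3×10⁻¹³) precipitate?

After mixing, V = 360 mL + 61 mL = 421 mL.
[Tl⁺] = (5.7×10⁻⁵)(360)/421 = 4.9×10⁻⁵ M
[CrO₄²⁻] = (3.6×10⁻⁵)(61)/421 = 5.2×10⁻⁶ M
Q = [Tl⁺]^2[CrO₄²⁻] = 1.2×10⁻¹⁴
Since Q (1.2×10⁻¹⁴) is less than Ksp (4.3×10⁻¹³), no Tl₂CrO₄ precipitates.

No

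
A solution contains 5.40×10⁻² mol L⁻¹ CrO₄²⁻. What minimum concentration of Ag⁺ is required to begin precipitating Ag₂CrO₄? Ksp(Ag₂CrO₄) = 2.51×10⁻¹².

6.82×10⁻⁶ M

A salt starts to precipitate once the ion product Q reaches its Ksp.
Ag₂CrO₄(s) ⇌ 2 Ag⁺(aq) + CrO₄²⁻(aq)
Ksp = [Ag⁺]^2[CrO₄²⁻] = [Ag⁺]^2(5.40×10⁻²)
[Ag⁺]^2 = 2.51×10⁻¹² / (5.40×10⁻²) = 4.65×10⁻¹¹
[Ag⁺] = 6.82×10⁻⁶ mol L⁻¹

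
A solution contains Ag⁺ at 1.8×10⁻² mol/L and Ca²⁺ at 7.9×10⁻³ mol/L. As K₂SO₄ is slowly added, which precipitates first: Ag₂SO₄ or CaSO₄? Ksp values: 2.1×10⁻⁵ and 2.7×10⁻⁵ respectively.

The threshold for precipitation is Q = Ksp.
For Ag₂SO₄: [SO₄²⁻] = (Ksp/[Ag⁺]^2) = 6.5×10⁻² mol/L
For CaSO₄: [SO₄²⁻] = (Ksp/[Ca²⁺]) = 3.4×10⁻³ mol/L
CaSO₄ requires the lower [SO₄²⁻], so it precipitates first.

CaSO₄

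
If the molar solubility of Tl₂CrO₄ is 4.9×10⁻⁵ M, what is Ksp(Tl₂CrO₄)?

Ksp = 4.7×10⁻¹³

Tl₂CrO₄(s) ⇌ 2 Tl⁺(aq) + CrO₄²⁻(aq)
Let s be the molar solubility. Then [Tl⁺] = 2s and [CrO₄²⁻] = s.
Ksp = [Tl⁺]^2[CrO₄²⁻] = (2s)^2 · s = 4s^3
Ksp = 4 × (4.9×10⁻⁵)^3 = 4.7×10⁻¹³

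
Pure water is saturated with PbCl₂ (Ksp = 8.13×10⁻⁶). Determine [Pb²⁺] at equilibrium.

PbCl₂(s) ⇌ Pb²⁺(aq) + 2 Cl⁻(aq)
If s mol/L of PbCl₂ dissolves, [Pb²⁺] = s and [Cl⁻] = 2s.
Ksp = [Pb²⁺][Cl⁻]^2 = s · (2s)^2 = 4s^3 = 8.13×10⁻⁶
s = 1.27×10⁻² M
[Pb²⁺] = s = 1.27×10⁻² M

1.27×10⁻² M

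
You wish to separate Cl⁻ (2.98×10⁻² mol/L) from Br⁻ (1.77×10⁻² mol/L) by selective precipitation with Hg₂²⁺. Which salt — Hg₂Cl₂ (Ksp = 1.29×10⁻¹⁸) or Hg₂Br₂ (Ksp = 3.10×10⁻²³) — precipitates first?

Hg₂Br₂

Each salt precipitates once Q = Ksp for that salt.
For Hg₂Cl₂: [Hg₂²⁺] = (Ksp/[Cl⁻]^2) = 1.45×10⁻¹⁵ mol/L
For Hg₂Br₂: [Hg₂²⁺] = (Ksp/[Br⁻]^2) = 9.89×10⁻²⁰ mol/L
The smaller threshold [Hg₂²⁺] is reached first, so Hg₂Br₂ precipitates first.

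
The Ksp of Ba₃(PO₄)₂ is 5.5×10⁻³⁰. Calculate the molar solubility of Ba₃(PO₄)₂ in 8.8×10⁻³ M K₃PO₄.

Ba₃(PO₄)₂(s) ⇌ 3 Ba²⁺(aq) + 2 PO₄³⁻(aq)
With PO₄³⁻ already at 8.8×10⁻³ M and s small, take [PO₄³⁻] ≈ 8.8×10⁻³ M and [Ba²⁺] = 3s.
Ksp = [Ba²⁺]^3[PO₄³⁻]^2 = (3s)^3(8.8×10⁻³)^2
(3s)^3 = 5.5×10⁻³⁰ / (8.8×10⁻³)^2 = 7.1×10⁻²⁶
s = 1.4×10⁻⁹ M

1.4×10⁻⁹ M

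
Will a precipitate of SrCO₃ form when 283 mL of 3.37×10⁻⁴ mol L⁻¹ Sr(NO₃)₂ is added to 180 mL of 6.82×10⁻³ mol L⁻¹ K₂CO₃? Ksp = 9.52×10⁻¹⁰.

Yes

The combined volume is 463 mL.
[Sr²⁺] = (3.37×10⁻⁴)(283)/463 = 2.06×10⁻⁴ mol L⁻¹
[CO₃²⁻] = (6.82×10⁻³)(180)/463 = 2.65×10⁻³ mol L⁻¹
Q = [Sr²⁺][CO₃²⁻] = 5.46×10⁻⁷
Q = 5.46×10⁻⁷ > Ksp = 9.52×10⁻¹⁰, so the solution is supersaturated and SrCO₃ precipitates.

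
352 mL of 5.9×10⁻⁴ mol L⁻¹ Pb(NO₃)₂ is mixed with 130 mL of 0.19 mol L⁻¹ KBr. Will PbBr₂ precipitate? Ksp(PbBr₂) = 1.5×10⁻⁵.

No

Total volume after mixing = 352 + 130 = 482 mL.
[Pb²⁺] = (5.9×10⁻⁴)(352)/482 = 4.3×10⁻⁴ mol L⁻¹
[Br⁻] = (0.19)(130)/482 = 5.1×10⁻² mol L⁻¹
Q = [Pb²⁺][Br⁻]^2 = 1.1×10⁻⁶
Q < Ksp (1.1×10⁻⁶ vs 1.5×10⁻⁵); the solution remains unsaturated and no precipitate forms.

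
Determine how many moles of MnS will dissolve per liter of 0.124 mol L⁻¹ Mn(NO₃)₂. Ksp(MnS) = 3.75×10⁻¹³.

MnS(s) ⇌ Mn²⁺(aq) + S²⁻(aq)
Mn²⁺ is already present at 0.124 mol L⁻¹. If s mol/L of MnS dissolves, [S²⁻] = s while [Mn²⁺] ≈ 0.124 mol L⁻¹.
Ksp = [Mn²⁺][S²⁻] = (0.124)s
s = 3.75×10⁻¹³ / (0.124) = 3.02×10⁻¹²
s = 3.02×10⁻¹² mol L⁻¹

3.02×10⁻¹² M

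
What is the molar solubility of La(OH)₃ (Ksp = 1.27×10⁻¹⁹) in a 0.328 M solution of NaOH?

La(OH)₃(s) ⇌ La³⁺(aq) + 3 OH⁻(aq)
The solution already contains OH⁻ at 0.328 M. Let s be the molar solubility of La(OH)₃.
[OH⁻] ≈ 0.328 M (common ion dominates); [La³⁺] = s.
Ksp = [La³⁺][OH⁻]^3 = s(0.328)^3
s = 1.27×10⁻¹⁹ / (0.328)^3 = 3.60×10⁻¹⁸
s = 3.60×10⁻¹⁸ M

3.60×10⁻¹⁸ M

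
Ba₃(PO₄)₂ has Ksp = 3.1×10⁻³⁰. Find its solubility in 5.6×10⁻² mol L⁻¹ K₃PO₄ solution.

3.3×10⁻¹⁰ M

Ba₃(PO₄)₂(s) ⇌ 3 Ba²⁺(aq) + 2 PO₄³⁻(aq)
The solution already contains PO₄³⁻ at 5.6×10⁻² mol L⁻¹. Let s be the molar solubility of Ba₃(PO₄)₂.
[PO₄³⁻] ≈ 5.6×10⁻² mol L⁻¹ (common ion dominates); [Ba²⁺] = 3s.
Ksp = [Ba²⁺]^3[PO₄³⁻]^2 = (3s)^3(5.6×10⁻²)^2
(3s)^3 = 3.1×10⁻³⁰ / (5.6×10⁻²)^2 = 9.9×10⁻²⁸
s = 3.3×10⁻¹⁰ mol L⁻¹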